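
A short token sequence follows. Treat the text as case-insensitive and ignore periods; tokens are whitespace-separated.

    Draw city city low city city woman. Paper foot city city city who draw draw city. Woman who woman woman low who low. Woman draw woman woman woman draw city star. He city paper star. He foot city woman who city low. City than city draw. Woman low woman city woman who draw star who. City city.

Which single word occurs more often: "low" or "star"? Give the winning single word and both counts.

"low" (5 vs 3)

"low": 5 occurrences
"star": 3 occurrences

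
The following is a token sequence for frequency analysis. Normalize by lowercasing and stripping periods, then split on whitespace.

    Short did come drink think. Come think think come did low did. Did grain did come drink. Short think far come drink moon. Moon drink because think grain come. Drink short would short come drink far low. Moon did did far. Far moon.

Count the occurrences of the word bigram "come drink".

Scanning the 42 overlapping bigram windows for "come drink":
  position 3–4: come drink
  position 16–17: come drink
  position 21–22: come drink
  position 29–30: come drink
  position 34–35: come drink

5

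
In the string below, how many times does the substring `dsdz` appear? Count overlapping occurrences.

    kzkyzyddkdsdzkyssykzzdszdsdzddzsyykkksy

2

Sliding a length-4 window over the 39 characters (36 positions):
  position 10–13: dsdz
  position 25–28: dsdz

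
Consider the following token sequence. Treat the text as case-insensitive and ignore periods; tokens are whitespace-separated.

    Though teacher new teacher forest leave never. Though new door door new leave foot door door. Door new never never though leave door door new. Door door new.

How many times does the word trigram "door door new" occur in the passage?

4

Scanning the 26 overlapping trigram windows for "door door new":
  position 10–12: door door new
  position 16–18: door door new
  position 23–25: door door new
  position 26–28: door door new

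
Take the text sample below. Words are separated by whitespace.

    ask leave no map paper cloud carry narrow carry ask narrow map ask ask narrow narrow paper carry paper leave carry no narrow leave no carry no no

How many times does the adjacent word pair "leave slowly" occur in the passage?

Scanning the 27 overlapping bigram windows for "leave slowly":
  (none found)

0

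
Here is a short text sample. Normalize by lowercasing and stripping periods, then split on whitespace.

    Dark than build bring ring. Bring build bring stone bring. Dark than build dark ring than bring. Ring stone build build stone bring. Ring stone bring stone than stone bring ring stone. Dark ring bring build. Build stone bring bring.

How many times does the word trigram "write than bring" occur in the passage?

Scanning the 38 overlapping trigram windows for "write than bring":
  (none found)

0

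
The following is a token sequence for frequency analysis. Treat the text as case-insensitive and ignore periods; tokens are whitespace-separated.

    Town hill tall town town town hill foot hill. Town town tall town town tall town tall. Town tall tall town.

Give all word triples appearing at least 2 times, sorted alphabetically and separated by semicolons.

Trigram counts meeting the condition (at least 2 times):
  tall town tall: 2
  tall town town: 2
  town tall town: 3
  town town tall: 2

tall town tall; tall town town; town tall town; town town tall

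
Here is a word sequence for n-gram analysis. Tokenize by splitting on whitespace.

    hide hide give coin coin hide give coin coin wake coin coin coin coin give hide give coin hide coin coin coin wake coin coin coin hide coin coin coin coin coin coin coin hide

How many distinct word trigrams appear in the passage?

15

35 tokens → 33 trigram windows in total.
Repeated trigrams (each contributes count−1 duplicates):
  coin coin coin: 9
  coin coin hide: 3
  hide give coin: 3
  coin coin wake: 2
  coin hide coin: 2
  coin wake coin: 2
  give coin coin: 2
  hide coin coin: 2
  … (1 more repeated)
18 duplicate windows → 33 − 18 = 15 distinct.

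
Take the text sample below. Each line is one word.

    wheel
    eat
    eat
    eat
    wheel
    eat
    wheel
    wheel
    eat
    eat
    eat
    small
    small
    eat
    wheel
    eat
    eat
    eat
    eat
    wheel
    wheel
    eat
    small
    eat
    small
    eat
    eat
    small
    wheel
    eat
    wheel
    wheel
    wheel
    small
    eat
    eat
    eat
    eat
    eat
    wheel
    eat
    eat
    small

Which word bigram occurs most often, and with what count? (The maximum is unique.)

Bigram frequencies (highest first):
  eat eat: 13
  wheel eat: 7
  eat wheel: 6
  eat small: 5
  wheel wheel: 4
  small eat: 4
  … (3 more, each ≤ 1)

"eat eat", 13 times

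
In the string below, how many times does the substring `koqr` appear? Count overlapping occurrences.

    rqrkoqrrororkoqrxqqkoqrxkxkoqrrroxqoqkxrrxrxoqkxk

Sliding a length-4 window over the 49 characters (46 positions):
  position 4–7: koqr
  position 13–16: koqr
  position 20–23: koqr
  position 27–30: koqr

4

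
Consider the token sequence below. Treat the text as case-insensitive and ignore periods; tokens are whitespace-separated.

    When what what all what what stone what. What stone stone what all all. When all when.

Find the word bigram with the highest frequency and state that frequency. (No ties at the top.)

Bigram frequencies (highest first):
  what what: 3
  what all: 2
  what stone: 2
  stone what: 2
  all when: 2
  when what: 1
  … (4 more, each ≤ 1)

"what what", 3 times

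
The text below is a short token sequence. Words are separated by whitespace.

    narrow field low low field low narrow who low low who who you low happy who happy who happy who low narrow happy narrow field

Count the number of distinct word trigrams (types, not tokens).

21

25 tokens → 23 trigram windows in total.
Repeated trigrams (each contributes count−1 duplicates):
  happy who happy: 2
  who happy who: 2
2 duplicate windows → 23 − 2 = 21 distinct.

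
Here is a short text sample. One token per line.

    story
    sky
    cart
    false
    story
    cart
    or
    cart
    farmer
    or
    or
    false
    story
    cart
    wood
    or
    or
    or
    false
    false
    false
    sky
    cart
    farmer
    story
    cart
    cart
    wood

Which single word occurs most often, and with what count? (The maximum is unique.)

"cart", 7 times

Unigram frequencies (highest first):
  cart: 7
  or: 6
  false: 5
  story: 4
  sky: 2
  farmer: 2
  … (1 more, each ≤ 2)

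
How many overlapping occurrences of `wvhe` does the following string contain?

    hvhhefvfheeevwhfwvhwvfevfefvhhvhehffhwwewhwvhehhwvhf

Sliding a length-4 window over the 52 characters (49 positions):
  position 43–46: wvhe

1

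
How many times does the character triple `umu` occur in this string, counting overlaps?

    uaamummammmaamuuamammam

Sliding a length-3 window over the 23 characters (21 positions):
  (no match at any position)

0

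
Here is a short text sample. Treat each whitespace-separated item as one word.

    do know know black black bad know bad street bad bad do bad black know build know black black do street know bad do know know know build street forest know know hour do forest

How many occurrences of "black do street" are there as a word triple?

1

Scanning the 33 overlapping trigram windows for "black do street":
  position 19–21: black do street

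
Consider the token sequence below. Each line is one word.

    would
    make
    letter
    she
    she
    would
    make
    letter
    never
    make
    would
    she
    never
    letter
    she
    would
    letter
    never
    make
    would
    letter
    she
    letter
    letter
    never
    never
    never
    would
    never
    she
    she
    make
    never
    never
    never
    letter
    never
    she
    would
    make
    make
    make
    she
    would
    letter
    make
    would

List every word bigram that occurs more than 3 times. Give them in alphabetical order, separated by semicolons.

Bigram counts meeting the condition (more than 3 times):
  letter never: 4
  never never: 4
  she would: 4

letter never; never never; she would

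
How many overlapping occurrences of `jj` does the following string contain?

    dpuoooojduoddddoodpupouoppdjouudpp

0

Sliding a length-2 window over the 34 characters (33 positions):
  (no match at any position)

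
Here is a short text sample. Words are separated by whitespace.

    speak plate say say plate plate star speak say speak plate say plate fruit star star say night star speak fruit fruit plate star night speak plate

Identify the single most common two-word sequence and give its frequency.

Bigram frequencies (highest first):
  speak plate: 3
  plate say: 2
  say plate: 2
  plate star: 2
  star speak: 2
  say say: 1
  … (14 more, each ≤ 1)

"speak plate", 3 times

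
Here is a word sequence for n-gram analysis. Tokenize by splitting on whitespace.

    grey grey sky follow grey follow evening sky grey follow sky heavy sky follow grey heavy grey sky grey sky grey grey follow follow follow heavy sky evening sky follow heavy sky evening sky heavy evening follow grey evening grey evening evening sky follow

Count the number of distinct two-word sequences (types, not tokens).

44 tokens → 43 bigram windows in total.
Repeated bigrams (each contributes count−1 duplicates):
  evening sky: 4
  sky follow: 4
  follow grey: 3
  grey follow: 3
  grey sky: 3
  heavy sky: 3
  sky grey: 3
  follow follow: 2
  … (5 more repeated)
22 duplicate windows → 43 − 22 = 21 distinct.

21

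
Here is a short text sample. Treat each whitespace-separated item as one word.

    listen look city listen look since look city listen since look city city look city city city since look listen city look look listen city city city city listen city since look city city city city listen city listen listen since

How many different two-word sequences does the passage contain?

41 tokens → 40 bigram windows in total.
Repeated bigrams (each contributes count−1 duplicates):
  city city: 9
  city listen: 5
  look city: 5
  listen city: 4
  since look: 4
  city look: 2
  city since: 2
  listen look: 2
  … (2 more repeated)
27 duplicate windows → 40 − 27 = 13 distinct.

13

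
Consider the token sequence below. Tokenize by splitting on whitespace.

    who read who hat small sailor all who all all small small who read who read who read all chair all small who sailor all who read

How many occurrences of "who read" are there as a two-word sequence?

5

Scanning the 26 overlapping bigram windows for "who read":
  position 1–2: who read
  position 13–14: who read
  position 15–16: who read
  position 17–18: who read
  position 26–27: who read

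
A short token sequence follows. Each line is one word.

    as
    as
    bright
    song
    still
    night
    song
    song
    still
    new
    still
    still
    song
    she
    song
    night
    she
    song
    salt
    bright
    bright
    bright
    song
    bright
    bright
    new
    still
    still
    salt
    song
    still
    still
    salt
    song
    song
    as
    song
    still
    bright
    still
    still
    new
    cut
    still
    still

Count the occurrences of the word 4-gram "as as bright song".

Scanning the 42 overlapping 4-gram windows for "as as bright song":
  position 1–4: as as bright song

1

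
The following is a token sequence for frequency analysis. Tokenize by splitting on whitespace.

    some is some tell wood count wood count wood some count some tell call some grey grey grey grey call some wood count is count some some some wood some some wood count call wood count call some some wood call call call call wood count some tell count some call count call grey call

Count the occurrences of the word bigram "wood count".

6

Scanning the 54 overlapping bigram windows for "wood count":
  position 5–6: wood count
  position 7–8: wood count
  position 22–23: wood count
  position 32–33: wood count
  position 35–36: wood count
  position 45–46: wood count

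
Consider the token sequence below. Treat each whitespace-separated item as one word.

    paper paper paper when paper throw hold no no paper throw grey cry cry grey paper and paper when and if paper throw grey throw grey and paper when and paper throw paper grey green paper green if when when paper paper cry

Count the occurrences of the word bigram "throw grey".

3

Scanning the 42 overlapping bigram windows for "throw grey":
  position 11–12: throw grey
  position 23–24: throw grey
  position 25–26: throw grey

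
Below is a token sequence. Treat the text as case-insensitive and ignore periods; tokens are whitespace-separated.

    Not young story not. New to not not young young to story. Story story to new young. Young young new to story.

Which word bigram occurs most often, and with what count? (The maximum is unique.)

"young young", 3 times

Bigram frequencies (highest first):
  young young: 3
  not young: 2
  new to: 2
  to story: 2
  story story: 2
  young story: 1
  … (9 more, each ≤ 1)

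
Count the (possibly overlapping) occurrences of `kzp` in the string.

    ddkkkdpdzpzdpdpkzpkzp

2

Sliding a length-3 window over the 21 characters (19 positions):
  position 16–18: kzp
  position 19–21: kzp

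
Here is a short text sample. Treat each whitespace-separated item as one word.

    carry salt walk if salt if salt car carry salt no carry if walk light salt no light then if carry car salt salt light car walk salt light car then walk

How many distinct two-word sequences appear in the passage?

26

32 tokens → 31 bigram windows in total.
Repeated bigrams (each contributes count−1 duplicates):
  carry salt: 2
  if salt: 2
  light car: 2
  salt light: 2
  salt no: 2
5 duplicate windows → 31 − 5 = 26 distinct.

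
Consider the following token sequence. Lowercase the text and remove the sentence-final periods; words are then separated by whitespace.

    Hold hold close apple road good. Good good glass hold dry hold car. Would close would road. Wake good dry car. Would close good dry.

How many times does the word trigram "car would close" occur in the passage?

2

Scanning the 23 overlapping trigram windows for "car would close":
  position 13–15: car would close
  position 21–23: car would close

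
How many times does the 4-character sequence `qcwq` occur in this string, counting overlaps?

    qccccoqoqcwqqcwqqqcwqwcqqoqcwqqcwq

Sliding a length-4 window over the 34 characters (31 positions):
  position 9–12: qcwq
  position 13–16: qcwq
  position 18–21: qcwq
  position 27–30: qcwq
  position 31–34: qcwq

5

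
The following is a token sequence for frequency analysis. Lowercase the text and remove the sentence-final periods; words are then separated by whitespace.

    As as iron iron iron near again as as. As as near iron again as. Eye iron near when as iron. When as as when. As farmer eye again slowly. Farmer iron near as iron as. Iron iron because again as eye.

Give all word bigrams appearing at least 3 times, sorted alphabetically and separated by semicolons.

Bigram counts meeting the condition (at least 3 times):
  again as: 3
  as as: 5
  as iron: 4
  iron iron: 3
  iron near: 3
  when as: 3

again as; as as; as iron; iron iron; iron near; when as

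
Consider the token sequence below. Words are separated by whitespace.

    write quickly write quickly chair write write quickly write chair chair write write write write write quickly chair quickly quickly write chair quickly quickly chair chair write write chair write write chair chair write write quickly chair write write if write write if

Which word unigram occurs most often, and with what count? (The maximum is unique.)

"write", 21 times

Unigram frequencies (highest first):
  write: 21
  chair: 11
  quickly: 9
  if: 2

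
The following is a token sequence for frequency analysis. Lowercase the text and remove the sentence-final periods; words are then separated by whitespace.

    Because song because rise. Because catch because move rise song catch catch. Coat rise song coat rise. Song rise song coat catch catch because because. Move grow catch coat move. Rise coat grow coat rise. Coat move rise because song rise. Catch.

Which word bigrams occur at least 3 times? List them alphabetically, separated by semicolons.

Bigram counts meeting the condition (at least 3 times):
  coat rise: 3
  move rise: 3
  rise song: 4

coat rise; move rise; rise song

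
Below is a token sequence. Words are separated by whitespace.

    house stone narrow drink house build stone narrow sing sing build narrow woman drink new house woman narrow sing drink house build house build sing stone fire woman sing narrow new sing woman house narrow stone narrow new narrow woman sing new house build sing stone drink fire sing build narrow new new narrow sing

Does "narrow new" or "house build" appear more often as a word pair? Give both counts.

"narrow new": 3 occurrences
"house build": 4 occurrences

"house build" (4 vs 3)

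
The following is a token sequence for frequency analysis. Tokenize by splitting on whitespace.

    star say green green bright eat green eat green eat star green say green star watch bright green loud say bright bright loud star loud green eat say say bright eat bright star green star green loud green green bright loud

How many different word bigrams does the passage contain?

41 tokens → 40 bigram windows in total.
Repeated bigrams (each contributes count−1 duplicates):
  green eat: 3
  star green: 3
  bright eat: 2
  bright loud: 2
  eat green: 2
  green bright: 2
  green green: 2
  green loud: 2
  … (4 more repeated)
14 duplicate windows → 40 − 14 = 26 distinct.

26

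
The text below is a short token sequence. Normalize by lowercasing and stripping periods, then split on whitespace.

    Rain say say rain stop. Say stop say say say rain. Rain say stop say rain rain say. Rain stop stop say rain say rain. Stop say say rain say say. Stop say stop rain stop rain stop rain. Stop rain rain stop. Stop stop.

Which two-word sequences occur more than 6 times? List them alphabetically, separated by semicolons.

rain stop; say rain

Bigram counts meeting the condition (more than 6 times):
  rain stop: 7
  say rain: 7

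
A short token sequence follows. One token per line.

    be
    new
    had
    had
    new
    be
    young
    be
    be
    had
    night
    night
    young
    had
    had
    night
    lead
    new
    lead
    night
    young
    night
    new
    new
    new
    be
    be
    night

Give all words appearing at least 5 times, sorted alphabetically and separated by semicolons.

Unigram counts meeting the condition (at least 5 times):
  be: 6
  had: 5
  new: 6
  night: 6

be; had; new; night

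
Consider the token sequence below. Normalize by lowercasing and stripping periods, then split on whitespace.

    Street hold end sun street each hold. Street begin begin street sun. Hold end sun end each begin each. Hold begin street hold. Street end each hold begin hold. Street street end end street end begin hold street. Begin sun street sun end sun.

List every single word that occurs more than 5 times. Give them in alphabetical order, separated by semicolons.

Unigram counts meeting the condition (more than 5 times):
  begin: 7
  end: 8
  hold: 8
  street: 11
  sun: 6

begin; end; hold; street; sun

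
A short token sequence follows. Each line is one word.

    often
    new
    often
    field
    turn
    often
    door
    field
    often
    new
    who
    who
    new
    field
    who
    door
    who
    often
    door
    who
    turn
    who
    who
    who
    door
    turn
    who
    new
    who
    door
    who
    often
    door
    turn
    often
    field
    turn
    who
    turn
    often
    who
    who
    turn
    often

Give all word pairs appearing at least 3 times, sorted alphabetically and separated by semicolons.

door who; often door; turn often; turn who; who door; who turn; who who

Bigram counts meeting the condition (at least 3 times):
  door who: 3
  often door: 3
  turn often: 4
  turn who: 3
  who door: 3
  who turn: 3
  who who: 4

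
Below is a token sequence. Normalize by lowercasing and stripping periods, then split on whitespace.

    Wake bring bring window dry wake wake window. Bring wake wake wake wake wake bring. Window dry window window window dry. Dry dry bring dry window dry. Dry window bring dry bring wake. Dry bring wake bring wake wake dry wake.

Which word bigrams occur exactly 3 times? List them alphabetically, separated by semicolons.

Bigram counts meeting the condition (exactly 3 times):
  dry bring: 3
  dry dry: 3
  dry window: 3
  wake bring: 3

dry bring; dry dry; dry window; wake bring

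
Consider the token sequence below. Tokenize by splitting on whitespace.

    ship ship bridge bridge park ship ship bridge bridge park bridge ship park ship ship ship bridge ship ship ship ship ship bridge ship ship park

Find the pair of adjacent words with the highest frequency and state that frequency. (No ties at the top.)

Bigram frequencies (highest first):
  ship ship: 9
  ship bridge: 4
  bridge ship: 3
  bridge bridge: 2
  bridge park: 2
  park ship: 2
  … (2 more, each ≤ 2)

"ship ship", 9 times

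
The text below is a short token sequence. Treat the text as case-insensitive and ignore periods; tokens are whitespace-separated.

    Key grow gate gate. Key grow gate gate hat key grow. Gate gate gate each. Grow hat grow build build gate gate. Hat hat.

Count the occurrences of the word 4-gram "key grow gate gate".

3

Scanning the 21 overlapping 4-gram windows for "key grow gate gate":
  position 1–4: key grow gate gate
  position 5–8: key grow gate gate
  position 10–13: key grow gate gate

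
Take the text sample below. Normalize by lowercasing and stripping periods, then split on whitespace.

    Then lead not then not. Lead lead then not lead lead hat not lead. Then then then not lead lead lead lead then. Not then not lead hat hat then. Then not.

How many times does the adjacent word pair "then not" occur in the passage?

Scanning the 31 overlapping bigram windows for "then not":
  position 4–5: then not
  position 8–9: then not
  position 17–18: then not
  position 23–24: then not
  position 25–26: then not
  position 31–32: then not

6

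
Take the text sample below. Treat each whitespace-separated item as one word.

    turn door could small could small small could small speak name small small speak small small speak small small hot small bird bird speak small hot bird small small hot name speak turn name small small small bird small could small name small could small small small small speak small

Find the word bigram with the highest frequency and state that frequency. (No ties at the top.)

Bigram frequencies (highest first):
  small small: 10
  could small: 5
  small could: 4
  small speak: 4
  speak small: 4
  name small: 3
  … (15 more, each ≤ 3)

"small small", 10 times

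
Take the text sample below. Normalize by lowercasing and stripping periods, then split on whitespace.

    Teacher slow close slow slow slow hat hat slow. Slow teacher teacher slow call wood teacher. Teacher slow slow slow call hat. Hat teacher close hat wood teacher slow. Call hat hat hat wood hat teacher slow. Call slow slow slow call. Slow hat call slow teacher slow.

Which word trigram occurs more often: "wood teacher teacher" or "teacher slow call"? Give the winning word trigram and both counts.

"teacher slow call" (3 vs 1)

"wood teacher teacher": 1 occurrence
"teacher slow call": 3 occurrences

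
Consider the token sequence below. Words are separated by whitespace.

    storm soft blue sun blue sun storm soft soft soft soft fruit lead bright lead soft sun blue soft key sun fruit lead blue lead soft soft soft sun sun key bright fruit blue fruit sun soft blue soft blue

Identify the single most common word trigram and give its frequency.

Trigram frequencies (highest first):
  soft soft soft: 3
  storm soft blue: 1
  soft blue sun: 1
  blue sun blue: 1
  sun blue sun: 1
  blue sun storm: 1
  … (30 more, each ≤ 1)

"soft soft soft", 3 times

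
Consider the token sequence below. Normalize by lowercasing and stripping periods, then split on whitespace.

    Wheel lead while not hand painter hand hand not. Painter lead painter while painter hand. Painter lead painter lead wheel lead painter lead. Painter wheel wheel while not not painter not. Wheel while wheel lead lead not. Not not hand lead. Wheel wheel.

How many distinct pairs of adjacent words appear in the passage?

43 tokens → 42 bigram windows in total.
Repeated bigrams (each contributes count−1 duplicates):
  lead painter: 4
  painter lead: 4
  not not: 3
  wheel lead: 3
  hand painter: 2
  lead wheel: 2
  not hand: 2
  not painter: 2
  … (4 more repeated)
18 duplicate windows → 42 − 18 = 24 distinct.

24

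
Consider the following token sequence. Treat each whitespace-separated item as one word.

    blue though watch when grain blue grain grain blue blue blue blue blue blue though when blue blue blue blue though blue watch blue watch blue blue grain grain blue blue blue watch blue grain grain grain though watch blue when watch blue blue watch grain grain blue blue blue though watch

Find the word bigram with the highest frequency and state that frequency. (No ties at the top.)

"blue blue", 14 times

Bigram frequencies (highest first):
  blue blue: 14
  grain grain: 5
  watch blue: 5
  blue though: 4
  grain blue: 4
  blue watch: 4
  … (11 more, each ≤ 3)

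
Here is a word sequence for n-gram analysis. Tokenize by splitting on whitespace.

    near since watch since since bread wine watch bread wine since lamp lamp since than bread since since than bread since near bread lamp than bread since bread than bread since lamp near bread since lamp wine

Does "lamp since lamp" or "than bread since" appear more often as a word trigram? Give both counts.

"lamp since lamp": 0 occurrences
"than bread since": 4 occurrences

"than bread since" (4 vs 0)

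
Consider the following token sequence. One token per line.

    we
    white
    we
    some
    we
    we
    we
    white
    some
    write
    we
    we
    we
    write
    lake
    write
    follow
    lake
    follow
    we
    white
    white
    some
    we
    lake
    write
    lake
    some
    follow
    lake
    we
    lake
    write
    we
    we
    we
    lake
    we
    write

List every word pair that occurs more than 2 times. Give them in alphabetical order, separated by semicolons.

Bigram counts meeting the condition (more than 2 times):
  lake write: 3
  we lake: 3
  we we: 6
  we white: 3

lake write; we lake; we we; we white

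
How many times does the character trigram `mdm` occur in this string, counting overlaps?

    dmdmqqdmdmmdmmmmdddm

Sliding a length-3 window over the 20 characters (18 positions):
  position 2–4: mdm
  position 8–10: mdm
  position 11–13: mdm

3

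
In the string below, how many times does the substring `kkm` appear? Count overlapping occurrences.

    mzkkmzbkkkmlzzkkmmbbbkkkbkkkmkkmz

5

Sliding a length-3 window over the 33 characters (31 positions):
  position 3–5: kkm
  position 9–11: kkm
  position 15–17: kkm
  position 27–29: kkm
  position 30–32: kkm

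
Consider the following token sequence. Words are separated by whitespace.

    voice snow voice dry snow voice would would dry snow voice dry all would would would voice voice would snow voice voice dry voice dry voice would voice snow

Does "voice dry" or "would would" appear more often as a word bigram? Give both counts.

"voice dry" (4 vs 3)

"voice dry": 4 occurrences
"would would": 3 occurrences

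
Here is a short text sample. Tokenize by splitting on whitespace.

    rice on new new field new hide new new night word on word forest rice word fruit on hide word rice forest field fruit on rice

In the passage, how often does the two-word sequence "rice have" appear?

0

Scanning the 25 overlapping bigram windows for "rice have":
  (none found)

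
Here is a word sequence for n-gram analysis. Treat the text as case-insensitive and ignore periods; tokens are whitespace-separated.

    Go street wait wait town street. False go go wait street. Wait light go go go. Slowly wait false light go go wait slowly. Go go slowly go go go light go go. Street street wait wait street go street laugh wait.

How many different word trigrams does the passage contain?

42 tokens → 40 trigram windows in total.
Repeated trigrams (each contributes count−1 duplicates):
  light go go: 3
  go go go: 2
  go go slowly: 2
  go go wait: 2
  slowly go go: 2
  street wait wait: 2
7 duplicate windows → 40 − 7 = 33 distinct.

33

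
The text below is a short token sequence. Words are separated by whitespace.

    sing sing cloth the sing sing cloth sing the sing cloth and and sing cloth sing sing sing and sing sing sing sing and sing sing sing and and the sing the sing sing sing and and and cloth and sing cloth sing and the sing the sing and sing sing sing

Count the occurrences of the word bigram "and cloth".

Scanning the 51 overlapping bigram windows for "and cloth":
  position 38–39: and cloth

1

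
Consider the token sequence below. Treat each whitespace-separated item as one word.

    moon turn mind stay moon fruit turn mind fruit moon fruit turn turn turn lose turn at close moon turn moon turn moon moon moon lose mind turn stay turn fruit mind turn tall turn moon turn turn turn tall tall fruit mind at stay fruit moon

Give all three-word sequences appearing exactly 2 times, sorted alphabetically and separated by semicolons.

moon fruit turn; moon turn moon; turn moon turn; turn turn turn

Trigram counts meeting the condition (exactly 2 times):
  moon fruit turn: 2
  moon turn moon: 2
  turn moon turn: 2
  turn turn turn: 2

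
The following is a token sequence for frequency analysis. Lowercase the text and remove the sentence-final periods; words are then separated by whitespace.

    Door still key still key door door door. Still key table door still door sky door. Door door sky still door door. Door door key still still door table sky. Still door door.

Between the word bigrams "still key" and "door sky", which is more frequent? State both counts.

"still key" (3 vs 2)

"still key": 3 occurrences
"door sky": 2 occurrences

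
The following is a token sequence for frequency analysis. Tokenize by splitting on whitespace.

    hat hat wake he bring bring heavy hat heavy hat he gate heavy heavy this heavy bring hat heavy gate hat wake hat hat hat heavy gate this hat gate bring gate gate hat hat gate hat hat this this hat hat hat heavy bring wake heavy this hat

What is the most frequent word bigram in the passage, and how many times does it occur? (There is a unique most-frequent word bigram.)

Bigram frequencies (highest first):
  hat hat: 7
  hat heavy: 4
  gate hat: 3
  this hat: 3
  hat wake: 2
  heavy hat: 2
  … (23 more, each ≤ 2)

"hat hat", 7 times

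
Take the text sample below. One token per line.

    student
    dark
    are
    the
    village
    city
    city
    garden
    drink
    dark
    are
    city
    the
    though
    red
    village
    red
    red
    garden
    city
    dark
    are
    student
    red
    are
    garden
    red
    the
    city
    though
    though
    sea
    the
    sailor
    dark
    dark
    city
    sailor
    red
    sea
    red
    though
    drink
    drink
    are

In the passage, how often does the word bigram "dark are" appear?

Scanning the 44 overlapping bigram windows for "dark are":
  position 2–3: dark are
  position 10–11: dark are
  position 21–22: dark are

3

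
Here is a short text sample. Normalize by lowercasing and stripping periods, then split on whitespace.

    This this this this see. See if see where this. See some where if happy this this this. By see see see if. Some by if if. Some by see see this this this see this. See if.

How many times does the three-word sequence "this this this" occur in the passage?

Scanning the 36 overlapping trigram windows for "this this this":
  position 1–3: this this this
  position 2–4: this this this
  position 16–18: this this this
  position 32–34: this this this

4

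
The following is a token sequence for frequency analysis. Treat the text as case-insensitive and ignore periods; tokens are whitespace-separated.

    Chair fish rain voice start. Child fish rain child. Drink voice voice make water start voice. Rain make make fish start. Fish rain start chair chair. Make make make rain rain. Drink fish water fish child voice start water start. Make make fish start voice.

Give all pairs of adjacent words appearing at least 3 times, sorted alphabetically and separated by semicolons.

fish rain; make make

Bigram counts meeting the condition (at least 3 times):
  fish rain: 3
  make make: 4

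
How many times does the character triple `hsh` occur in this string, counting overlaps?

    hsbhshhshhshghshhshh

5

Sliding a length-3 window over the 20 characters (18 positions):
  position 4–6: hsh
  position 7–9: hsh
  position 10–12: hsh
  position 14–16: hsh
  position 17–19: hsh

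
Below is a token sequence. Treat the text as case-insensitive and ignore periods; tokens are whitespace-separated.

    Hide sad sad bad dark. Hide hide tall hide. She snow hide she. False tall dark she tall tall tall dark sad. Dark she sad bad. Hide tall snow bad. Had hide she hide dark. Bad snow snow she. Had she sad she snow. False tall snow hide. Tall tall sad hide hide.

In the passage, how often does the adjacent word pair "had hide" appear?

Scanning the 52 overlapping bigram windows for "had hide":
  position 31–32: had hide

1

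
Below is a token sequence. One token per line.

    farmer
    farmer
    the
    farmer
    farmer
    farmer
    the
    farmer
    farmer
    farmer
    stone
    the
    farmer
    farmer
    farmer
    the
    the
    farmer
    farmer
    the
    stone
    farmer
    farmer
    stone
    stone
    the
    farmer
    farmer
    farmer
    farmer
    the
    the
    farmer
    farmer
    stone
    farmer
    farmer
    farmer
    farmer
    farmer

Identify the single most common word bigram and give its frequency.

"farmer farmer", 17 times

Bigram frequencies (highest first):
  farmer farmer: 17
  the farmer: 6
  farmer the: 5
  farmer stone: 3
  stone the: 2
  the the: 2
  … (3 more, each ≤ 2)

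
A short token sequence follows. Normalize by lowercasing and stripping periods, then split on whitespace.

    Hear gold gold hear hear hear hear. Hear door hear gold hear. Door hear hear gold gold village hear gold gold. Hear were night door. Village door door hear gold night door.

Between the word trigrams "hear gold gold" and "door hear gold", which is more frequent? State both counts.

"hear gold gold": 3 occurrences
"door hear gold": 2 occurrences

"hear gold gold" (3 vs 2)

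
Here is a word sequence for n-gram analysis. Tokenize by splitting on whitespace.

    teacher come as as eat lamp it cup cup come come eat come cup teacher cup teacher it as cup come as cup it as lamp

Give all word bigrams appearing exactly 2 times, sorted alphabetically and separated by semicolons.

as cup; come as; cup come; cup teacher; it as

Bigram counts meeting the condition (exactly 2 times):
  as cup: 2
  come as: 2
  cup come: 2
  cup teacher: 2
  it as: 2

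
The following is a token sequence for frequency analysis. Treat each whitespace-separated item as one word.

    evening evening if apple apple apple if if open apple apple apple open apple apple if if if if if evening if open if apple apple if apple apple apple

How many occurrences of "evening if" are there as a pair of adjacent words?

Scanning the 29 overlapping bigram windows for "evening if":
  position 2–3: evening if
  position 21–22: evening if

2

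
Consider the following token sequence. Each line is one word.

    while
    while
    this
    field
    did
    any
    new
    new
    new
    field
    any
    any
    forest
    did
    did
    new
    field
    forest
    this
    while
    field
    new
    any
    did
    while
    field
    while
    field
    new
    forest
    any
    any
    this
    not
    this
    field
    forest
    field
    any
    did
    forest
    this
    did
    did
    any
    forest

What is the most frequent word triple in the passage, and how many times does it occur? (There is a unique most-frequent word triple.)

"while field new", 2 times

Trigram frequencies (highest first):
  while field new: 2
  while while this: 1
  while this field: 1
  this field did: 1
  field did any: 1
  did any new: 1
  … (37 more, each ≤ 1)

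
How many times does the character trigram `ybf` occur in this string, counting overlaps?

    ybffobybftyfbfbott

2

Sliding a length-3 window over the 18 characters (16 positions):
  position 1–3: ybf
  position 7–9: ybf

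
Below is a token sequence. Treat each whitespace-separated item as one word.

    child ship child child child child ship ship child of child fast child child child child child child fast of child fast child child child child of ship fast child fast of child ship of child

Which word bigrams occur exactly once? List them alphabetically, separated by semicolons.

of ship; ship fast; ship of; ship ship

Bigram counts meeting the condition (exactly once):
  of ship: 1
  ship fast: 1
  ship of: 1
  ship ship: 1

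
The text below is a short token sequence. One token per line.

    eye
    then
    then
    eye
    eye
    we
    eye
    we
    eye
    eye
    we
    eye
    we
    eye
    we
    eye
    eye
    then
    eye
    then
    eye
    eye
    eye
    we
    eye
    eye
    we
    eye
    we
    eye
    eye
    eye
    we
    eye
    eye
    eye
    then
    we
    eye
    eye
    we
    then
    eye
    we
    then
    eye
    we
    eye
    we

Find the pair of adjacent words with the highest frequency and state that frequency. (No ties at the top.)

"eye we", 13 times

Bigram frequencies (highest first):
  eye we: 13
  eye eye: 11
  we eye: 11
  then eye: 5
  eye then: 4
  we then: 2
  … (2 more, each ≤ 1)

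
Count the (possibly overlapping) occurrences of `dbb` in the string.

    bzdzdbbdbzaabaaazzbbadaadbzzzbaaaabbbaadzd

Sliding a length-3 window over the 42 characters (40 positions):
  position 5–7: dbb

1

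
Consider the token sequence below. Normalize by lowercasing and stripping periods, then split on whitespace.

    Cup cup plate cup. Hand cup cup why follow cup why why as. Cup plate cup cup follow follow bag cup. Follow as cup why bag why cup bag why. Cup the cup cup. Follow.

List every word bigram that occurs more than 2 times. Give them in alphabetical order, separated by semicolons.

Bigram counts meeting the condition (more than 2 times):
  cup cup: 4
  cup follow: 3
  cup why: 3

cup cup; cup follow; cup why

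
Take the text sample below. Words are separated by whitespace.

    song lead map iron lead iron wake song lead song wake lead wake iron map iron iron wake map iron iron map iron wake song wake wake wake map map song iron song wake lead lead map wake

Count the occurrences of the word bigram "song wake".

3

Scanning the 37 overlapping bigram windows for "song wake":
  position 10–11: song wake
  position 25–26: song wake
  position 33–34: song wake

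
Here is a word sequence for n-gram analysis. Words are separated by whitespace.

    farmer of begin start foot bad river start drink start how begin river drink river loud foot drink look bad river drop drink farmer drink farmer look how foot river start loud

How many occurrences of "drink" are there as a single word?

Scanning the 32 tokens for "drink":
  position 9: drink
  position 14: drink
  position 18: drink
  position 23: drink
  position 25: drink

5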